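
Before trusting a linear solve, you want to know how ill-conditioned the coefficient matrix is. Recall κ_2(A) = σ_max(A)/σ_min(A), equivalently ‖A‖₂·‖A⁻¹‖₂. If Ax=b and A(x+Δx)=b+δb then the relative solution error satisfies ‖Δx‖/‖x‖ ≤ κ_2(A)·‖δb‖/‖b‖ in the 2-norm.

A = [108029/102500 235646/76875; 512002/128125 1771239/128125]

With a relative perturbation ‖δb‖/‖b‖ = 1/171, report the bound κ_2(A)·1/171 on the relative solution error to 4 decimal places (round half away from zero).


0.5482

M = AᵀA = [2668705169/156250000 3426219503/58593750; 3426219503/58593750 17622733069/87890625]. tr(M)=489571321/2250000, det(M)=12117361/2250000
solving λ² − 489571321/2250000·λ + 12117361/2250000 = 0 gives λ = 3481/16, 3481/140625
σ_max=√(3481/16)=(59/4), σ_min=√(3481/140625)=(59/375) → κ = 93.7500
κ_2(A)·‖δb‖/‖b‖ = 0.5482


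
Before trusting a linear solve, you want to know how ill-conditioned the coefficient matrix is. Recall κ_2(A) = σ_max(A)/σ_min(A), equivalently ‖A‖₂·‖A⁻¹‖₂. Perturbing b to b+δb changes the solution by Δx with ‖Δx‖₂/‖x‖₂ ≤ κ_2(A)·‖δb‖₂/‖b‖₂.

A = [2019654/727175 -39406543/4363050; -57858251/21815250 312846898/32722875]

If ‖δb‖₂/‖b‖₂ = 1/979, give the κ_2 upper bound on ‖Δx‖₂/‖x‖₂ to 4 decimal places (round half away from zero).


M = AᵀA = [8345635268161/565880062500 -21407836113664/424410046875; -21407836113664/424410046875 880962833977801/5092920562500]. tr(M)=764858841113/4074336450, det(M)=8806884025/1303787664
char-poly roots: 18769/100 and 11730625/325946916
κ = σ_max/σ_min = (137/10)/(3425/18054) = 72.2160
perturbation bound = 72.2160·1/979 = 0.0738

0.0738


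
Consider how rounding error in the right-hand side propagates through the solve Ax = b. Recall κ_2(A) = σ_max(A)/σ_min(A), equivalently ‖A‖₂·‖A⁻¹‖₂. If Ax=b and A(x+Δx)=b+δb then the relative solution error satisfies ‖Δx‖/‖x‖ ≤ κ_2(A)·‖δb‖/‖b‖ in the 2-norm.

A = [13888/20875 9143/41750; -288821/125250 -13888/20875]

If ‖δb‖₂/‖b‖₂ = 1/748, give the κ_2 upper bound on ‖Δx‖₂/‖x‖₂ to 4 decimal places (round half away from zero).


0.1340

form AᵀA = [144577801/25100100 3513664/2091675; 3513664/2091675 1368161/2788900] with trace 3137825/502002 and determinant 15625/4016016
eigenvalues of AᵀA: λ = (tr ± √(tr²−4·det))/2 = 25/4, 625/1004004
so κ_2 = √((25/4) / (625/1004004)) = 100.2000
κ_2(A)·‖δb‖/‖b‖ = 0.1340


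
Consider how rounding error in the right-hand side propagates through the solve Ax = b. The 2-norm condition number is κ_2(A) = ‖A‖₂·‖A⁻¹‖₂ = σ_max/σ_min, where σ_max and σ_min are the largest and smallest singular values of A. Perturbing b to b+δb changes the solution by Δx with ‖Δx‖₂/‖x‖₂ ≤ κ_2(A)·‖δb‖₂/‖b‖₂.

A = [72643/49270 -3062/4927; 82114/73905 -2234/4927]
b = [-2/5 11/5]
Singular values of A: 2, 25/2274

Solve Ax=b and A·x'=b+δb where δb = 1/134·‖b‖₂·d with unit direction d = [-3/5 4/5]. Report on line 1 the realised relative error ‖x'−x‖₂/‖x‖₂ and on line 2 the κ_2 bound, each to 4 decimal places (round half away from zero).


from the listed singular values, σ₁ = 2, σ_n = 25/2274
condition number: 2 ÷ (25/2274) = 181.9200
κ_2(A)·‖δb‖/‖b‖ = 1.3576
solve Ax = b  →  x = [70.4308 167.7338]
2-norm of b is 2.2361; of x, 181.9207
re-solving with b+δb shifts x by Δx of norm 1.5179
dividing the unrounded norms, ‖Δx‖/‖x‖ = 0.0083
tightness: 0.0083 against a bound of 1.3576 (unrounded ratio ≈ 0.0061)

0.0083
1.3576


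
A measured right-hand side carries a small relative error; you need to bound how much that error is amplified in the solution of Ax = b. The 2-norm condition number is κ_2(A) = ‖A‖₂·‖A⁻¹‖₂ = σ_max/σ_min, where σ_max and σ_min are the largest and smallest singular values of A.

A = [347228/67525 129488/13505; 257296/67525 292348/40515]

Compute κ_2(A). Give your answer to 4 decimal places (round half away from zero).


324.1200

M = AᵀA = [7470740624/182385025 8404221952/109431015; 8404221952/109431015 9454865296/65658609]. tr(M)=303608298016/1641465225, det(M)=21381376/65658609
solving λ² − 303608298016/1641465225·λ + 21381376/65658609 = 0 gives λ = 4624/25, 115600/65658609
so κ_2 = √((4624/25) / (115600/65658609)) = 324.1200


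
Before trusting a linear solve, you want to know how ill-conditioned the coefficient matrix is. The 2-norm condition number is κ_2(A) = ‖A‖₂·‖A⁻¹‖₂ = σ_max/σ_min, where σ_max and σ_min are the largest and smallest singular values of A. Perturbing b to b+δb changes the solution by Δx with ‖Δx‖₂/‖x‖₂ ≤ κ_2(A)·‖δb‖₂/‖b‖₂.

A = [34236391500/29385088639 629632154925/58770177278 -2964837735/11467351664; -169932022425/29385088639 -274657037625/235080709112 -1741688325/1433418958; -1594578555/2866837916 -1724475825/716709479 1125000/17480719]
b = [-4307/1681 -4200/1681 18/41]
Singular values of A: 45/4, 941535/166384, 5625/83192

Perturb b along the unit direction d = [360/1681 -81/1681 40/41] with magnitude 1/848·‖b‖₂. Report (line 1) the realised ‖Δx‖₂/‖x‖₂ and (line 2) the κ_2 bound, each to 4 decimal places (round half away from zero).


0.1125
0.1962

from the listed singular values, σ₁ = 45/4, σ_n = 5625/83192
κ_2(A) = (45/4) / (5625/83192) = 166.3840
bound on ‖Δx‖/‖x‖: κ·ε = 166.3840·1/848 = 0.1962
solve Ax = b  →  x = [0.4656 -0.2870 0.1164]
2-norm of b is 3.6056; of x, 0.5592
re-solving with b+δb shifts x by Δx of norm 0.0629
relative error = 0.1125
so the bound overstates the realised error by a factor of ≈ 1.7447 (computed from the unrounded values)


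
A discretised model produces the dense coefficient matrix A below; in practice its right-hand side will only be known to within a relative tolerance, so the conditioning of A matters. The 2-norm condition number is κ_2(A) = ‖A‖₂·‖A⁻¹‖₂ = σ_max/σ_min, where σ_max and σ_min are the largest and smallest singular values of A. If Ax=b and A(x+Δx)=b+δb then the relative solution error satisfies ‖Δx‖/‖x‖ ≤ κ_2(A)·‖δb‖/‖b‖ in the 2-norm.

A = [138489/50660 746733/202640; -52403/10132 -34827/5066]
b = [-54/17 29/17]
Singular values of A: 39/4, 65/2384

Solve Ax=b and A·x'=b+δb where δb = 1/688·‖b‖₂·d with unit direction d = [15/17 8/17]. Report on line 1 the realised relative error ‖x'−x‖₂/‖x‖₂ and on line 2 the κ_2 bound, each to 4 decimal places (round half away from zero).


0.0026
0.5198

from the listed singular values, σ₁ = 39/4, σ_n = 65/2384
κ_2(A) = (39/4) / (65/2384) = 357.6000
worst-case relative error ≤ 357.6000 × 1/688 = 0.5198
solve Ax = b  →  x = [58.4985 -44.2585]
‖b‖₂ = 3.6056 and ‖x‖₂ = 73.3545
δb = ε·‖b‖·d = [0.0046 0.0025]; solving A·Δx = δb gives ‖Δx‖ = 0.1922
realised ‖Δx‖/‖x‖ = 0.0026
so the bound overstates the realised error by a factor of ≈ 198.3625 (computed from the unrounded values)


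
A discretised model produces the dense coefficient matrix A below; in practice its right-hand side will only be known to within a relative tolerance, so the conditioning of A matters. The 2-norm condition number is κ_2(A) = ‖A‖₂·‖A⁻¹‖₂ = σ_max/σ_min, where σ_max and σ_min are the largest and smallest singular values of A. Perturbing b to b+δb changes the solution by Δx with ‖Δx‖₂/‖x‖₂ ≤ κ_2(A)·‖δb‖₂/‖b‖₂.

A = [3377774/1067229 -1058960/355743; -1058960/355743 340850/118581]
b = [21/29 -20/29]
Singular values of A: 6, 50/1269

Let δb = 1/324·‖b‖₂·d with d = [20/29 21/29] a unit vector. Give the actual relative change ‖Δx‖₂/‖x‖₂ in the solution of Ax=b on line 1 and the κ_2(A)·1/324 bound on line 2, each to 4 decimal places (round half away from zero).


largest singular value 6, smallest 50/1269
κ_2(A) = 6 / (50/1269) = 152.2800
κ_2(A)·‖δb‖/‖b‖ = 0.4700
solve Ax = b  →  x = [0.1207 -0.1149]
2-norm of b is 1.0000; of x, 0.1667
with δb = [0.0021 0.0022], A·Δx = δb → ‖Δx‖ = 0.0783
realised ‖Δx‖/‖x‖ = 0.4700
realised/bound = 1 exactly: the bound is attained for this b and d

0.4700
0.4700


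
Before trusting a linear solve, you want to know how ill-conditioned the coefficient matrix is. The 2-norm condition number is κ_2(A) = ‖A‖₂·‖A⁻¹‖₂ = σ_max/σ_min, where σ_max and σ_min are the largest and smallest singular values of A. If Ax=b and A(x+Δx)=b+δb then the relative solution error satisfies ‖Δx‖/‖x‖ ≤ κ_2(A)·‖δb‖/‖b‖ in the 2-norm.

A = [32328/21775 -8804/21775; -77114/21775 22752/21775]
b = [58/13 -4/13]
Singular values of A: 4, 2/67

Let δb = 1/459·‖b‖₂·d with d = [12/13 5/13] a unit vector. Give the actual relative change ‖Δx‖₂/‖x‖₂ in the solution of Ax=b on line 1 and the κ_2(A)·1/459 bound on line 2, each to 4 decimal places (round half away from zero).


0.0024
0.2919

σ_max = 4, σ_min = 2/67
κ = σ_max/σ_min = 4/(2/67) = 134.0000
κ_2(A)·‖δb‖/‖b‖ = 0.2919
solve Ax = b  →  x = [38.0000 128.5000]
‖b‖ = 4.4721, ‖x‖ = 134.0009
re-solving with b+δb shifts x by Δx of norm 0.3264
realised ‖Δx‖/‖x‖ = 0.0024
realised/bound (from unrounded values) ≈ 0.0083


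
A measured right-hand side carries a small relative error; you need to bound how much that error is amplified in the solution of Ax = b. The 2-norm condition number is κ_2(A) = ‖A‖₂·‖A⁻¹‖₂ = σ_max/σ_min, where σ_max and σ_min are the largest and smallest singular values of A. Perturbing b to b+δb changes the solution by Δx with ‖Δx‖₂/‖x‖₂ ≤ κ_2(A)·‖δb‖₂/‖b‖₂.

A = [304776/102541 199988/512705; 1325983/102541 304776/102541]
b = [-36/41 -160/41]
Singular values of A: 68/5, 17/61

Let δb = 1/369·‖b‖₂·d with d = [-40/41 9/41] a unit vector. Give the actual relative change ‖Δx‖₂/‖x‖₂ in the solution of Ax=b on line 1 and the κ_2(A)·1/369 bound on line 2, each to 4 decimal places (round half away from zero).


0.1322
0.1322

largest singular value 68/5, smallest 17/61
κ_2(A) = (68/5) / (17/61) = 48.8000
worst-case relative error ≤ 48.8000 × 1/369 = 0.1322
solve Ax = b  →  x = [-0.2869 -0.0646]
‖b‖₂ = 4.0000 and ‖x‖₂ = 0.2941
re-solving with b+δb shifts x by Δx of norm 0.0389
dividing the unrounded norms, ‖Δx‖/‖x‖ = 0.1322
tightness: 0.1322 against a bound of 0.1322; the bound is attained (ratio 1)


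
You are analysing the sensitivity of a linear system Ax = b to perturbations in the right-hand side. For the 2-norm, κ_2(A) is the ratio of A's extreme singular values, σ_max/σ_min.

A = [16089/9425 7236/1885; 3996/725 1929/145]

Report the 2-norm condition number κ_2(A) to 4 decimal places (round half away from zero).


AᵀA = [4731921/142129 11352960/142129; 11352960/142129 27248625/142129]; tr = 189234/841, det = 2025/841
eigenvalues of AᵀA: λ = (tr ± √(tr²−4·det))/2 = 225, 9/841
κ_2(A) = √(λ_max/λ_min) = √(225 / (9/841)) = 145.0000

145.0000


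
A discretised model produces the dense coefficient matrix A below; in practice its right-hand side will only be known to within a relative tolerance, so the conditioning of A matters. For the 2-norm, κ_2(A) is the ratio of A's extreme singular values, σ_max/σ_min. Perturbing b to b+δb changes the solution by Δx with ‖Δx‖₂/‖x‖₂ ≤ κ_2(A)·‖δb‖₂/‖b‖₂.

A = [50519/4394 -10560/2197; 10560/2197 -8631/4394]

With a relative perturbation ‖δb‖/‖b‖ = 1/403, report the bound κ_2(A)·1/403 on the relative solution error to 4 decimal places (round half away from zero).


form AᵀA = [17740969/114244 -1848000/28561; -1848000/28561 3080169/114244] with trace 61601/338 and determinant 729/2704
eigenvalues of AᵀA: λ = (tr ± √(tr²−4·det))/2 = 729/4, 1/676
so κ_2 = √((729/4) / (1/676)) = 351.0000
κ_2(A)·‖δb‖/‖b‖ = 0.8710

0.8710


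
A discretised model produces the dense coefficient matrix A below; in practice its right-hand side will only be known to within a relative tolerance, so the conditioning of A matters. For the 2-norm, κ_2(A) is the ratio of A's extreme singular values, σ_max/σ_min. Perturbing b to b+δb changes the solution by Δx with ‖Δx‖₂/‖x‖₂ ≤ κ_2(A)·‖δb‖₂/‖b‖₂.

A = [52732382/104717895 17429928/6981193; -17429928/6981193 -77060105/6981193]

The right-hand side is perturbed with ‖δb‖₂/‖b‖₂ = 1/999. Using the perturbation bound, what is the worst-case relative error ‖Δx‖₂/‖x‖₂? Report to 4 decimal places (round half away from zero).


form AᵀA = [42317811945604/6523401269025 4177355314072/144964472645; 4177355314072/144964472645 3713302898689/28992894529] with trace 522195695509/3880667025 and determinant 70728100/155226681
char-poly roots: 3364/25 and 525625/155226681
so κ_2 = √((3364/25) / (525625/155226681)) = 199.3440
perturbation bound = 199.3440·1/999 = 0.1995

0.1995


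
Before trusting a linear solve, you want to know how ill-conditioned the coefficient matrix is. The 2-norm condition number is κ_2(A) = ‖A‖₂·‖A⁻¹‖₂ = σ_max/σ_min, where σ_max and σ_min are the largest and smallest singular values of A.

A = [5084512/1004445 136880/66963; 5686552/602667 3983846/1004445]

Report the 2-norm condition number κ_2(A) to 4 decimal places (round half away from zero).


170.4375

form AᵀA = [277107320128/2416871925 7697114576/161124795; 7697114576/161124795 5346462388/268541325] with trace 5003468948/37182645 and determinant 2897022976/4647830625
char-poly roots: 3364/25 and 861184/185913225
so κ_2 = √((3364/25) / (861184/185913225)) = 170.4375


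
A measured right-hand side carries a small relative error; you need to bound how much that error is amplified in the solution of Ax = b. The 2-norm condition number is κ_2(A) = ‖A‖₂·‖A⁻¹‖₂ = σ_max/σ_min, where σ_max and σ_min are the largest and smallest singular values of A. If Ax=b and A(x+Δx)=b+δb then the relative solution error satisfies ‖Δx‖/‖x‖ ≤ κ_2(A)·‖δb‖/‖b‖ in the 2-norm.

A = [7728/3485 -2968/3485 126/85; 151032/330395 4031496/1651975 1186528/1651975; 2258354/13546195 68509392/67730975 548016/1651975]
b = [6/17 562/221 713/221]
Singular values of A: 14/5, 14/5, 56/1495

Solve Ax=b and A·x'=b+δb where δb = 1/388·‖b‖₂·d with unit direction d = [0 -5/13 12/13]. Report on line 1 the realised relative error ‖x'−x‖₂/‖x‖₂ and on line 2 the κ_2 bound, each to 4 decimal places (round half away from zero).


0.0053
0.1927

largest singular value 14/5, smallest 56/1495
condition number: (14/5) ÷ (56/1495) = 74.7500
worst-case relative error ≤ 74.7500 × 1/388 = 0.1927
solve Ax = b  →  x = [-30.9321 -5.8615 43.1429]
‖b‖ = 4.1231, ‖x‖ = 53.4084
Δx = A⁻¹·δb where δb = 1/388·4.1231·d; ‖Δx‖ = 0.2837
realised ‖Δx‖/‖x‖ = 0.0053
so the bound overstates the realised error by a factor of ≈ 36.2696 (computed from the unrounded values)


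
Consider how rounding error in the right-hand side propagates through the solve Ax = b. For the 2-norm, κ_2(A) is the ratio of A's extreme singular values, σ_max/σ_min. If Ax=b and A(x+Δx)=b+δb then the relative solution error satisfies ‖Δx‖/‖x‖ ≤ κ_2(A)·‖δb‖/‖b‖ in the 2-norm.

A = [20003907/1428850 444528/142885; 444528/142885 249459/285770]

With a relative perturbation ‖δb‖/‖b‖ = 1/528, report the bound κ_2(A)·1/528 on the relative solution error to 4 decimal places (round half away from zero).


form AᵀA = [249801790329/1214522500 2809861488/60726125; 2809861488/60726125 507228057/48580900] with trace 78073317/361250 and determinant 466948881/72250000
λ_max, λ_min = (78073317/361250 ± √1523017280429316/32625390625)/2 = 21609/100, 21609/722500
κ = σ_max/σ_min = (147/10)/(147/850) = 85.0000
κ_2(A)·‖δb‖/‖b‖ = 0.1610

0.1610


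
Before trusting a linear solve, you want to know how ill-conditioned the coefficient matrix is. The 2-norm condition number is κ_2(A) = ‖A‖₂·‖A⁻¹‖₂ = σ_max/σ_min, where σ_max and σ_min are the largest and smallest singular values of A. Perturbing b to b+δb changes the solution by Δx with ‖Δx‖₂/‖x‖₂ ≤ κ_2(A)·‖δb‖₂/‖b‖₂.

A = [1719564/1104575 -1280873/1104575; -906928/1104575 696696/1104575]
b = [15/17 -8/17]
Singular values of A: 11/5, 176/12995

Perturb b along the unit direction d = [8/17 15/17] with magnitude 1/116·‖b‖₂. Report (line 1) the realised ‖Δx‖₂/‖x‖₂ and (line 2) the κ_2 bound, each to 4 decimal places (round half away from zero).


σ_max = 11/5, σ_min = 176/12995
condition number: (11/5) ÷ (176/12995) = 162.4375
perturbation bound = 162.4375·1/116 = 1.4003
solve Ax = b  →  x = [0.3636 -0.2727]
‖b‖₂ = 1.0000 and ‖x‖₂ = 0.4545
re-solving with b+δb shifts x by Δx of norm 0.6365
dividing the unrounded norms, ‖Δx‖/‖x‖ = 1.4003
realised/bound = 1 exactly: the bound is attained for this b and d

1.4003
1.4003


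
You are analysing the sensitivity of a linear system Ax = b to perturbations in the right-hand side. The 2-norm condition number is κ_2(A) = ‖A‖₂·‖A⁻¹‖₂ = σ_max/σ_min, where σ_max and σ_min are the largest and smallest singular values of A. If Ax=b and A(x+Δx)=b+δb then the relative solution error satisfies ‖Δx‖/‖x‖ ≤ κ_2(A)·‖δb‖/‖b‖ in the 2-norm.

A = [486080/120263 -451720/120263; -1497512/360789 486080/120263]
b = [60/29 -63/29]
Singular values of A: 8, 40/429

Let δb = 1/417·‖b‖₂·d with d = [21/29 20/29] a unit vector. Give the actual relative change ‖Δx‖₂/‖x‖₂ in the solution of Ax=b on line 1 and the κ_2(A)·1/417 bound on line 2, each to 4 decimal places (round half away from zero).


0.2058
0.2058

largest singular value 8, smallest 40/429
κ = σ_max/σ_min = 8/(40/429) = 85.8000
bound on ‖Δx‖/‖x‖: κ·ε = 85.8000·1/417 = 0.2058
solve Ax = b  →  x = [0.2716 -0.2586]
‖b‖ = 3.0000, ‖x‖ = 0.3750
with δb = [0.0052 0.0050], A·Δx = δb → ‖Δx‖ = 0.0772
relative error = 0.2058
so the bound is sharp here: realised error equals the bound


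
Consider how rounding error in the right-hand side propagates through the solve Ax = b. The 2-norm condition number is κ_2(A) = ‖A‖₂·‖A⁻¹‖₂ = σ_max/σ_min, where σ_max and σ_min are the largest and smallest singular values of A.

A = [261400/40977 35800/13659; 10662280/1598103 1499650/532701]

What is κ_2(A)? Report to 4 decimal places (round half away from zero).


AᵀA = [258756342400/3036781449 35937442000/1012260483; 35937442000/1012260483 4992062500/337420161]; tr = 1796952100/17969121, det = 4000000/17969121
λ_max, λ_min = (1796952100/17969121 ± √3228749343758410000/322889309512641)/2 = 100, 40000/17969121
κ_2(A) = √(λ_max/λ_min) = √(100 / (40000/17969121)) = 211.9500

211.9500


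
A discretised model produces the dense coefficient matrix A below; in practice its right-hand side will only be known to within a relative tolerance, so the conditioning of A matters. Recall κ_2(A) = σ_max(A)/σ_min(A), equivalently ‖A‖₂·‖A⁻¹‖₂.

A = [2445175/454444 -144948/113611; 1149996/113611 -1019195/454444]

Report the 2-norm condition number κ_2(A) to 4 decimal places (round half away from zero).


163.0000

form AᵀA = [2290381769/17429264 -32207220/1089329; -32207220/1089329 116036561/17429264] with trace 29346565/212552 and determinant 4879681/6801664
eigenvalues of AᵀA: λ = (tr ± √(tr²−4·det))/2 = 2209/16, 2209/425104
κ = σ_max/σ_min = (47/4)/(47/652) = 163.0000


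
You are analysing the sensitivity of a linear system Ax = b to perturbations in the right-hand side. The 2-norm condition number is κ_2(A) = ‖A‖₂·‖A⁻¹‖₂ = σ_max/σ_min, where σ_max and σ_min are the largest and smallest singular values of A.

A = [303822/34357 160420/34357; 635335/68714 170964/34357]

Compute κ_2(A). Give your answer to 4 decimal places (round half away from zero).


AᵀA = [772881792961/4721613796 103048831710/1180403449; 103048831710/1180403449 54963265696/1180403449]; tr = 3435068705/16337764, det = 2829124/4084441
solving λ² − 3435068705/16337764·λ + 2829124/4084441 = 0 gives λ = 841/4, 13456/4084441
so κ_2 = √((841/4) / (13456/4084441)) = 252.6250

252.6250


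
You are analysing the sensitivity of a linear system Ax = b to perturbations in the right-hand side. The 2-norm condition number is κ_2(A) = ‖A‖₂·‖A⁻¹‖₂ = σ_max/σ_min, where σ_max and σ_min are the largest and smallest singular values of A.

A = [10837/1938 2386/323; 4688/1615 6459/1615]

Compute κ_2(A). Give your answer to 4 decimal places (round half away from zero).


119.7000

M = AᵀA = [12896881/324900 1432709/27075; 1432709/27075 636829/9025]. tr(M)=1432909/12996, det(M)=1225/1444
λ_max, λ_min = (1432909/12996 ± √2052655078681/168896016)/2 = 441/4, 25/3249
σ_max=√(441/4)=(21/2), σ_min=√(25/3249)=(5/57) → κ = 119.7000


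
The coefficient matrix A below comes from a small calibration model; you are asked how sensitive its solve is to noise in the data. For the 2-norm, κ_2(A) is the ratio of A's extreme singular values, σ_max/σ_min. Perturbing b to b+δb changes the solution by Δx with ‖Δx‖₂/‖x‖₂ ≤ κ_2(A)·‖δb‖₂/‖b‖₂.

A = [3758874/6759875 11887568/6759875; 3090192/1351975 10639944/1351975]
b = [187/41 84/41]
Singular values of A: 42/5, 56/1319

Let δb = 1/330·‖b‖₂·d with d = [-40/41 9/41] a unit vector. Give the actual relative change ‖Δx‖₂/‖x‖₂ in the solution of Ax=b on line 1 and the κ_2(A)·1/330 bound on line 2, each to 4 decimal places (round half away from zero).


0.0038
0.5995

from the listed singular values, σ₁ = 42/5, σ_n = 56/1319
condition number: (42/5) ÷ (56/1319) = 197.8500
κ_2(A)·‖δb‖/‖b‖ = 0.5995
solve Ax = b  →  x = [90.5457 -26.0371]
2-norm of b is 5.0000; of x, 94.2150
with δb = [-0.0148 0.0033], A·Δx = δb → ‖Δx‖ = 0.3569
dividing the unrounded norms, ‖Δx‖/‖x‖ = 0.0038
tightness: 0.0038 against a bound of 0.5995 (unrounded ratio ≈ 0.0063)


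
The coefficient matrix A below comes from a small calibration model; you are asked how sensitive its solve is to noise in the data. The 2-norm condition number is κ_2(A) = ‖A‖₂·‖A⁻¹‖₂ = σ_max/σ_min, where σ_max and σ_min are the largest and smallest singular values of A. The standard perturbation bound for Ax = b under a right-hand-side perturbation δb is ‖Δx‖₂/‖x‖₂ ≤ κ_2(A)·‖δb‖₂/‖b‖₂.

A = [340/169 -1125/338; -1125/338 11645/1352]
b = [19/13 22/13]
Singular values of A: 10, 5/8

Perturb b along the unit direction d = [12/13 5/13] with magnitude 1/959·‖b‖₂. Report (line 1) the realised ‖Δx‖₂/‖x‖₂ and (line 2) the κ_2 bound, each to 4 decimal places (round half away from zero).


σ_max = 10, σ_min = 5/8
condition number: 10 ÷ (5/8) = 16.0000
κ_2(A)·‖δb‖/‖b‖ = 0.0167
solve Ax = b  →  x = [2.9154 1.3231]
2-norm of b is 2.2361; of x, 3.2016
δb = ε·‖b‖·d = [0.0022 0.0009]; solving A·Δx = δb gives ‖Δx‖ = 0.0037
relative error = 0.0012
tightness: 0.0012 against a bound of 0.0167 (unrounded ratio ≈ 0.0698)

0.0012
0.0167


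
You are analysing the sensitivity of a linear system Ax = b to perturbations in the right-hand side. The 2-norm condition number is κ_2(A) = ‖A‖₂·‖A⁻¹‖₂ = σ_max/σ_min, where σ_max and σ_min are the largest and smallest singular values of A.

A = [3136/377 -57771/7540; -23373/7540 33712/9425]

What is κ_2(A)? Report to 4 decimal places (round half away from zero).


M = AᵀA = [26509441/336400 -7865676/105125; -7865676/105125 601308841/8410000]. tr(M)=751513/5000, det(M)=5764801/160000
eigenvalues of AᵀA: λ = (tr ± √(tr²−4·det))/2 = 2401/16, 2401/10000
σ_max=√(2401/16)=(49/4), σ_min=√(2401/10000)=(49/100) → κ = 25.0000

25.0000


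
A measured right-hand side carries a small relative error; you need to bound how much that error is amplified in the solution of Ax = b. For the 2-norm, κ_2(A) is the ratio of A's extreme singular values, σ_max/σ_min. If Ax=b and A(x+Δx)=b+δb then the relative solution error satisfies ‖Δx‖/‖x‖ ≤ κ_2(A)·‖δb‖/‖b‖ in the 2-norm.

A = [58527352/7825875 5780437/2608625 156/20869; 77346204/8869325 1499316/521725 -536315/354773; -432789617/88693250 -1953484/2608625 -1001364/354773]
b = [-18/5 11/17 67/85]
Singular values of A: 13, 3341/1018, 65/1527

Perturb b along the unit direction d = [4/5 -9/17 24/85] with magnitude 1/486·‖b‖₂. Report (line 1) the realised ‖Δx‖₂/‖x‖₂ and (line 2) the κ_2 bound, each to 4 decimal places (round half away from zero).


σ_max = 13, σ_min = 65/1527
condition number: 13 ÷ (65/1527) = 305.4000
κ_2(A)·‖δb‖/‖b‖ = 0.6284
solve Ax = b  →  x = [19.0858 -65.9865 -15.7678]
‖b‖ = 3.7417, ‖x‖ = 70.4777
with δb = [0.0062 -0.0041 0.0022], A·Δx = δb → ‖Δx‖ = 0.1809
realised ‖Δx‖/‖x‖ = 0.0026
realised/bound (from unrounded values) ≈ 0.0041

0.0026
0.6284


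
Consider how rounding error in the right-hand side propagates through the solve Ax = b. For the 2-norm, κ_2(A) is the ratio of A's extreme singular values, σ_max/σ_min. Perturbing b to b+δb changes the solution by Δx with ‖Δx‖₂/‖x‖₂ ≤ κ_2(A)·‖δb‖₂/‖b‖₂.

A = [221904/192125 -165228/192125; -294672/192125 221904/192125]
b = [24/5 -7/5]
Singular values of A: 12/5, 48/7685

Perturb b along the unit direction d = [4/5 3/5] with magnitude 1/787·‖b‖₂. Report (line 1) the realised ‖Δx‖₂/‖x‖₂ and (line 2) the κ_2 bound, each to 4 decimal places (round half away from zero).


largest singular value 12/5, smallest 48/7685
condition number: (12/5) ÷ (48/7685) = 384.2500
bound on ‖Δx‖/‖x‖: κ·ε = 384.2500·1/787 = 0.4882
solve Ax = b  →  x = [289.5208 383.2500]
‖b‖ = 5.0000, ‖x‖ = 480.3154
Δx = A⁻¹·δb where δb = 1/787·5.0000·d; ‖Δx‖ = 1.0172
realised ‖Δx‖/‖x‖ = 0.0021
so the bound overstates the realised error by a factor of ≈ 230.5514 (computed from the unrounded values)

0.0021
0.4882


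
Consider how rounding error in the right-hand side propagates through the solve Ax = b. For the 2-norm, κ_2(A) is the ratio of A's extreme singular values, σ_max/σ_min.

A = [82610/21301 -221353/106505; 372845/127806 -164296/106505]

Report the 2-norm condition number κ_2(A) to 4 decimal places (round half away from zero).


375.9000

AᵀA = [384692229625/16334373636 -17097277010/1361197803; -17097277010/1361197803 3039613049/453732601]; tr = 1709751901/56520324, det = 366025/56520324
eigenvalues of AᵀA: λ = (tr ± √(tr²−4·det))/2 = 121/4, 3025/14130081
κ_2(A) = √(λ_max/λ_min) = √((121/4) / (3025/14130081)) = 375.9000


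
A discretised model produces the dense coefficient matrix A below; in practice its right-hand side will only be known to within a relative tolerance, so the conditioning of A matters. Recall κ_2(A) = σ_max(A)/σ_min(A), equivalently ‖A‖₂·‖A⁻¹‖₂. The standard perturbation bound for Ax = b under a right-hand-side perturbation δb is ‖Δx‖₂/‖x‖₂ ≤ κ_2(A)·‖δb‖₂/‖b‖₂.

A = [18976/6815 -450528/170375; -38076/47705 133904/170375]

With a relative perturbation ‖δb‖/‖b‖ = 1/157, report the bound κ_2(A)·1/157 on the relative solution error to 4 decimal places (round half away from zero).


1.3097

AᵀA = [26336720/3138989 -17915328/2242135; -17915328/2242135 12187904/1601525]; tr = 43297424/2706025, det = 16384/2706025
eigenvalues of AᵀA: λ = (tr ± √(tr²−4·det))/2 = 16, 1024/2706025
κ = σ_max/σ_min = 4/(32/1645) = 205.6250
perturbation bound = 205.6250·1/157 = 1.3097


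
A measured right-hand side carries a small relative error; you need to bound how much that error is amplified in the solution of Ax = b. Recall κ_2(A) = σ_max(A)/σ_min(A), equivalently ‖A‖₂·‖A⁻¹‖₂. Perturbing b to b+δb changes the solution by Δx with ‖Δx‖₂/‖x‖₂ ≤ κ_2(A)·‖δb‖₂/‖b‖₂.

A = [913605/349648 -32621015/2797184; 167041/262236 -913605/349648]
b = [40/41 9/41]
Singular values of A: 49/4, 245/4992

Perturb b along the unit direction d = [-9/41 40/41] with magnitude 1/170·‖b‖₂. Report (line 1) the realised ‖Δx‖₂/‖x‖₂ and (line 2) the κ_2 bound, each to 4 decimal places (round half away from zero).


σ_max = 49/4, σ_min = 245/4992
condition number: (49/4) ÷ (245/4992) = 249.6000
worst-case relative error ≤ 249.6000 × 1/170 = 1.4682
solve Ax = b  →  x = [0.0179 -0.0796]
2-norm of b is 1.0000; of x, 0.0816
with δb = [-0.0013 0.0057], A·Δx = δb → ‖Δx‖ = 0.1199
dividing the unrounded norms, ‖Δx‖/‖x‖ = 1.4682
so the bound is sharp here: realised error equals the bound

1.4682
1.4682


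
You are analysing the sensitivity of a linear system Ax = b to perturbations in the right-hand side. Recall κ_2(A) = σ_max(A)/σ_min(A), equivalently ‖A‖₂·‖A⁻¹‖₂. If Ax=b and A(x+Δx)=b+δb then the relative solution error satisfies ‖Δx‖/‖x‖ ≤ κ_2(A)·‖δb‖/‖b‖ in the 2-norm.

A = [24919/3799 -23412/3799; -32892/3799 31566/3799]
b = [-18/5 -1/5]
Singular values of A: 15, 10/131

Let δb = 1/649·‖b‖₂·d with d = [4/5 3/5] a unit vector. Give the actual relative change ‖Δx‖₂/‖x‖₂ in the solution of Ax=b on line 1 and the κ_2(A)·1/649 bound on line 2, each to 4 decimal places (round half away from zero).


0.0019
0.3028

σ_max = 15, σ_min = 10/131
κ = σ_max/σ_min = 15/(10/131) = 196.5000
bound on ‖Δx‖/‖x‖: κ·ε = 196.5000·1/649 = 0.3028
solve Ax = b  →  x = [-27.2000 -28.3667]
2-norm of b is 3.6056; of x, 39.3002
δb = ε·‖b‖·d = [0.0044 0.0033]; solving A·Δx = δb gives ‖Δx‖ = 0.0728
realised ‖Δx‖/‖x‖ = 0.0019
tightness: 0.0019 against a bound of 0.3028 (unrounded ratio ≈ 0.0061)


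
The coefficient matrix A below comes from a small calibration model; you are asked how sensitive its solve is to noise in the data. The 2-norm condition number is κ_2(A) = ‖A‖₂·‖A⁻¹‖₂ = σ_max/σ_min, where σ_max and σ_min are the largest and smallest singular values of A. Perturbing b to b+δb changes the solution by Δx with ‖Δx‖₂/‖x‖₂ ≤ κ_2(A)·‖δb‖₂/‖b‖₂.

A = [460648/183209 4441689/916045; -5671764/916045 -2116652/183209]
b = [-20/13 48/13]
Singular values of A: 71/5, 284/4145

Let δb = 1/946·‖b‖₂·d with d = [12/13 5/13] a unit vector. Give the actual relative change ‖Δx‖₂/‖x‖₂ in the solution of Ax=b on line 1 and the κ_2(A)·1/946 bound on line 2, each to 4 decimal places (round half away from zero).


0.2191
0.2191

from the listed singular values, σ₁ = 71/5, σ_n = 284/4145
condition number: (71/5) ÷ (284/4145) = 207.2500
perturbation bound = 207.2500·1/946 = 0.2191
solve Ax = b  →  x = [-0.1326 -0.2486]
‖b‖ = 4.0000, ‖x‖ = 0.2817
re-solving with b+δb shifts x by Δx of norm 0.0617
relative error = 0.2191
realised/bound = 1 exactly: the bound is attained for this b and d


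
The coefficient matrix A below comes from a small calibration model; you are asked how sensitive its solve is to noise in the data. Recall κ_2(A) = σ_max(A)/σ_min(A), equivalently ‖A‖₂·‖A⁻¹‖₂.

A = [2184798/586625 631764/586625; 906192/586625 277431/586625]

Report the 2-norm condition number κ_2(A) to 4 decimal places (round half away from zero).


M = AᵀA = [33103705572/2036265625 9654925896/2036265625; 9654925896/2036265625 2817122553/2036265625]. tr(M)=2298933/130321, det(M)=777924/81450625
char-poly roots: 441/25 and 1764/3258025
κ_2(A) = √(λ_max/λ_min) = √((441/25) / (1764/3258025)) = 180.5000

180.5000


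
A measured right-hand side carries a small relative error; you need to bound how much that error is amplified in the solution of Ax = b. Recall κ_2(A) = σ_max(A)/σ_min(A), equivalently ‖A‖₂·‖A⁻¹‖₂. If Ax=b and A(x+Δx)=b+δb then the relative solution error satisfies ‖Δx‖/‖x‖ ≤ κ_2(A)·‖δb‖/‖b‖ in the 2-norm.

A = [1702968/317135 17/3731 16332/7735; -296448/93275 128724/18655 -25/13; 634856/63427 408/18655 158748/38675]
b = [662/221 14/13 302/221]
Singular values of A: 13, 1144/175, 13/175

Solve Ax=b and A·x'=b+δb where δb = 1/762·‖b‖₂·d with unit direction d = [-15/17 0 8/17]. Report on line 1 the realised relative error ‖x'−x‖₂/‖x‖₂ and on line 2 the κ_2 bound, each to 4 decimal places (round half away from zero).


largest singular value 13, smallest 13/175
κ = σ_max/σ_min = 13/(13/175) = 175.0000
perturbation bound = 175.0000·1/762 = 0.2297
solve Ax = b  →  x = [10.3082 -2.0057 -24.7929]
2-norm of b is 3.4641; of x, 26.9253
Δx = A⁻¹·δb where δb = 1/762·3.4641·d; ‖Δx‖ = 0.0612
relative error = 0.0023
so the bound overstates the realised error by a factor of ≈ 101.0445 (computed from the unrounded values)

0.0023
0.2297


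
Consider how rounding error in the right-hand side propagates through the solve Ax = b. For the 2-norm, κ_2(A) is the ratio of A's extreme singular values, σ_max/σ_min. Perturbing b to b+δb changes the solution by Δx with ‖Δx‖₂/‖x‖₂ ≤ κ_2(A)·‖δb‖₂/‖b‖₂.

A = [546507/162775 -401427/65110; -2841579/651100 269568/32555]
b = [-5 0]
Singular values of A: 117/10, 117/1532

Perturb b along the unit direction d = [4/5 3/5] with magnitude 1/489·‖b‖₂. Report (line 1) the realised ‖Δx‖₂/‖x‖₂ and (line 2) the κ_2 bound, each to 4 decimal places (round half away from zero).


largest singular value 117/10, smallest 117/1532
κ_2(A) = (117/10) / (117/1532) = 153.2000
worst-case relative error ≤ 153.2000 × 1/489 = 0.3133
solve Ax = b  →  x = [-46.3348 -24.4213]
2-norm of b is 5.0000; of x, 52.3767
re-solving with b+δb shifts x by Δx of norm 0.1339
relative error = 0.0026
tightness: 0.0026 against a bound of 0.3133 (unrounded ratio ≈ 0.0082)

0.0026
0.3133


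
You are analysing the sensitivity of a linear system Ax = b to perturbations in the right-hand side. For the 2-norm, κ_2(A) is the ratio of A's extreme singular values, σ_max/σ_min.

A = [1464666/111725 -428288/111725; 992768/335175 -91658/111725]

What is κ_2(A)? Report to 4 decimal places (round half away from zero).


form AᵀA = [12071865988/66830625 -1173641728/22276875; -1173641728/22276875 114117668/7425625] with trace 20958280/106929 and determinant 38416/106929
λ_max, λ_min = (20958280/106929 ± √439233069420544/11433811041)/2 = 196, 196/106929
κ = σ_max/σ_min = 14/(14/327) = 327.0000

327.0000


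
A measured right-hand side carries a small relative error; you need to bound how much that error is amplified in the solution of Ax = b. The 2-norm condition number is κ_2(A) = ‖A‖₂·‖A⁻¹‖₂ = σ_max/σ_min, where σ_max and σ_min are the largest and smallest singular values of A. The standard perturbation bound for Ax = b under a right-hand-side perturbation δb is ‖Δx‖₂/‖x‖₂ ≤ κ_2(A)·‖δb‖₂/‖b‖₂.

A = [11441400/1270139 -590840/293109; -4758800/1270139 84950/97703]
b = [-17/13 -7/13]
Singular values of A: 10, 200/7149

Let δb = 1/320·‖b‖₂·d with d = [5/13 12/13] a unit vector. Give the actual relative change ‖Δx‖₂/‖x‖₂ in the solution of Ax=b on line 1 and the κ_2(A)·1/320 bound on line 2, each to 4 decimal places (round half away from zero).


largest singular value 10, smallest 200/7149
condition number: 10 ÷ (200/7149) = 357.4500
worst-case relative error ≤ 357.4500 × 1/320 = 1.1170
solve Ax = b  →  x = [-7.9440 -34.8512]
‖b‖₂ = 1.4142 and ‖x‖₂ = 35.7451
δb = ε·‖b‖·d = [0.0017 0.0041]; solving A·Δx = δb gives ‖Δx‖ = 0.1580
relative error = 0.0044
realised/bound (from unrounded values) ≈ 0.0040

0.0044
1.1170


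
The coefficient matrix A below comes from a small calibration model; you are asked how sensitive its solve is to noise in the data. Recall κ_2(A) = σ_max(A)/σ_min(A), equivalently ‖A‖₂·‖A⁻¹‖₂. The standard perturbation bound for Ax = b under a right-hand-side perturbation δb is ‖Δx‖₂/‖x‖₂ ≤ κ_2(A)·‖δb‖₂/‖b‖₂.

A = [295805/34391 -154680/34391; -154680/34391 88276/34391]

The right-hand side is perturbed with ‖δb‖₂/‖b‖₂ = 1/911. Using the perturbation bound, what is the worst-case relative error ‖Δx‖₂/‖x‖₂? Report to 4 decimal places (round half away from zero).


form AᵀA = [385558825/4092529 -205569720/4092529; -205569720/4092529 109752784/4092529] with trace 1713881/14161 and determinant 48400/14161
solving λ² − 1713881/14161·λ + 48400/14161 = 0 gives λ = 121, 400/14161
κ = σ_max/σ_min = 11/(20/119) = 65.4500
κ_2(A)·‖δb‖/‖b‖ = 0.0718

0.0718


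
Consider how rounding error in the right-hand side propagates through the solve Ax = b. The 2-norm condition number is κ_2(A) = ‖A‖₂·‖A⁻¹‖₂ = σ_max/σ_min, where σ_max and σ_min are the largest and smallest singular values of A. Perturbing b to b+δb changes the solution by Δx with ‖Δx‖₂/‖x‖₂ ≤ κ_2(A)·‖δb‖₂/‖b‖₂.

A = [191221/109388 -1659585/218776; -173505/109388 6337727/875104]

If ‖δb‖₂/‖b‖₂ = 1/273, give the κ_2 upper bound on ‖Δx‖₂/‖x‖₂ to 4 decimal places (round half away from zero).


M = AᵀA = [39637013/7113992 -2816905275/113823872; -2816905275/113823872 100159740169/910590976]. tr(M)=62601593/541696, det(M)=3418801/8667136
λ_max, λ_min = (62601593/541696 ± √3918496458431025/293434556416)/2 = 1849/16, 1849/541696
so κ_2 = √((1849/16) / (1849/541696)) = 184.0000
bound on ‖Δx‖/‖x‖: κ·ε = 184.0000·1/273 = 0.6740

0.6740


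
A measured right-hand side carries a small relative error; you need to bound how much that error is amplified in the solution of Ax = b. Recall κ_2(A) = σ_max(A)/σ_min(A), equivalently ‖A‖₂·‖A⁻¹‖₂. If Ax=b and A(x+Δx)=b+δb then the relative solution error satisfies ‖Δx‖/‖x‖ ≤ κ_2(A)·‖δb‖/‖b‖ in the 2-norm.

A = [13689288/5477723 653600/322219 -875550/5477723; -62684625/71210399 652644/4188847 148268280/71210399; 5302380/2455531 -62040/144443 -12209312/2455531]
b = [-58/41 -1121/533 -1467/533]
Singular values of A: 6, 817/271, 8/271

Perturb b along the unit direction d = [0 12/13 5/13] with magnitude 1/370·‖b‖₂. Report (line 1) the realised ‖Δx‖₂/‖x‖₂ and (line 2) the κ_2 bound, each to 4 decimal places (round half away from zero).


σ_max = 6, σ_min = 8/271
κ_2(A) = 6 / (8/271) = 203.2500
bound on ‖Δx‖/‖x‖: κ·ε = 203.2500·1/370 = 0.5493
solve Ax = b  →  x = [-62.2096 73.3618 -32.8007]
‖b‖₂ = 3.7417 and ‖x‖₂ = 101.6261
δb = ε·‖b‖·d = [0.0000 0.0093 0.0039]; solving A·Δx = δb gives ‖Δx‖ = 0.3426
relative error = 0.0034
realised/bound (from unrounded values) ≈ 0.0061

0.0034
0.5493


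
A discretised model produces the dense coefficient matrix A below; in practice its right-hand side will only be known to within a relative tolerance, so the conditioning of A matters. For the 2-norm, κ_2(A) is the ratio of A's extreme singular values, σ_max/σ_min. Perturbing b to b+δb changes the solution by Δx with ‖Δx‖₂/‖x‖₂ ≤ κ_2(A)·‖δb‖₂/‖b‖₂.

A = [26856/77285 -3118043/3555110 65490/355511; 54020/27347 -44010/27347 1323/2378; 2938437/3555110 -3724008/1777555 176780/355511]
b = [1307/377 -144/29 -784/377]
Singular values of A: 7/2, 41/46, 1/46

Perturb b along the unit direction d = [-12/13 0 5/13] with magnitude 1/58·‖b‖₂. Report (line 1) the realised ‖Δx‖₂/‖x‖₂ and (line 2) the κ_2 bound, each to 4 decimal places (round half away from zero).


0.0276
2.7759

largest singular value 7/2, smallest 1/46
κ_2(A) = (7/2) / (1/46) = 161.0000
perturbation bound = 161.0000·1/58 = 2.7759
solve Ax = b  →  x = [20.8725 -33.4397 -179.7631]
‖b‖ = 6.4031, ‖x‖ = 184.0343
Δx = A⁻¹·δb where δb = 1/58·6.4031·d; ‖Δx‖ = 5.0783
realised ‖Δx‖/‖x‖ = 0.0276
tightness: 0.0276 against a bound of 2.7759 (unrounded ratio ≈ 0.0099)
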